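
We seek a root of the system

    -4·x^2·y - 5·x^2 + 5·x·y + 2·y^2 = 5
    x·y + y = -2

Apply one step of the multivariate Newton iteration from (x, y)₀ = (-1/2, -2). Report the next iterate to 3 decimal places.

At (-1/2, -2): F = (8.750, 1.000).
Jacobian J = [[-8·x·y - 10·x + 5·y, -4·x^2 + 5·x + 4·y], [y, x + 1]].
At the point, J = [[-13.000, -11.500], [-2.000, 0.500]] (det J = -29.500).
Solving J·Δ = −F gives Δ = (0.538, 0.153).
Then the next iterate is (x, y)₁ = (0.038, -1.847).

(0.038, -1.847)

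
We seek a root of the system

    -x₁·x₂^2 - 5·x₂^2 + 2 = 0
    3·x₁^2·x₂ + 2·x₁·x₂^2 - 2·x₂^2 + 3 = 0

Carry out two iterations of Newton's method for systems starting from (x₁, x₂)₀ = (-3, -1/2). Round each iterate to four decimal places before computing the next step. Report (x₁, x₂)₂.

(-0.8091, -0.7386)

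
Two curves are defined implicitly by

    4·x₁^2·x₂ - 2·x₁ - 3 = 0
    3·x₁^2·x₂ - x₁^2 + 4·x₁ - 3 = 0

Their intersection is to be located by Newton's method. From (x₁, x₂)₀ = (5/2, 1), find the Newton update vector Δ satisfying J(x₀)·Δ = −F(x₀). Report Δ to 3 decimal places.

(-13.500, 9.040)

At (5/2, 1): F = (17.000, 19.500).
Jacobian J = [[8·x₁·x₂ - 2, 4·x₁^2], [6·x₁·x₂ - 2·x₁ + 4, 3·x₁^2]].
At the point, J = [[18.000, 25.000], [14.000, 18.750]] (det J = -12.500).
Solving J·Δ = −F gives Δ = (-13.500, 9.040).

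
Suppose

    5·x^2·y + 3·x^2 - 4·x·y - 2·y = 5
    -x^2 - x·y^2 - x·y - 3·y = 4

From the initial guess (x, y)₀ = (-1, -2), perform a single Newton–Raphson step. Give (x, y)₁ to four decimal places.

At (-1, -2): F = (-16.0000, 3.0000).
Jacobian J = [[10·x·y + 6·x - 4·y, 5·x^2 - 4·x - 2], [-2·x - y^2 - y, -2·x·y - x - 3]].
At the point, J = [[22.0000, 7.0000], [0.0000, -6.0000]] (det J = -132.0000).
Solving J·Δ = −F gives Δ = (0.5682, 0.5000).
Then the next iterate is (x, y)₁ = (-0.4318, -1.5000).

(-0.4318, -1.5000)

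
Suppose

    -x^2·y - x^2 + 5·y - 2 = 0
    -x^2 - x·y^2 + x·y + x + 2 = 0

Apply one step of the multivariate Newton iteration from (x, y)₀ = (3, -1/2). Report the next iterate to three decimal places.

(1.073, -1.305)

At (3, -1/2): F = (-9.000, -6.250).
Jacobian J = [[-2·x·y - 2·x, -x^2 + 5], [-2·x - y^2 + y + 1, -2·x·y + x]].
At the point, J = [[-3.000, -4.000], [-5.750, 6.000]] (det J = -41.000).
Solving J·Δ = −F gives Δ = (-1.927, -0.805).
Then the next iterate is (x, y)₁ = (1.073, -1.305).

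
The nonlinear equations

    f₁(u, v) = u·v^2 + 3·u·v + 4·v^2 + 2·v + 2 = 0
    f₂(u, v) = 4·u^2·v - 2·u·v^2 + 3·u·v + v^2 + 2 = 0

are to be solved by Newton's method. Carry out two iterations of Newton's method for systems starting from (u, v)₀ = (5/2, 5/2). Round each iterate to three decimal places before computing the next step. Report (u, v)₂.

(0.966, 0.465)

At (5/2, 5/2): F = (66.375, 58.250).
Jacobian J = [[v^2 + 3·v, 2·u·v + 3·u + 8·v + 2], [8·u·v - 2·v^2 + 3·v, 4·u^2 - 4·u·v + 3·u + 2·v]].
At the point, J = [[13.750, 42.000], [45.000, 12.500]] (det J = -1718.125).
Solving J·Δ = −F gives Δ = (-0.941, -1.272).
Then the next iterate is (u, v)₁ = (1.559, 1.228).
Round to (1.559, 1.228) and repeat: F = (18.58224, 16.48797), J = [[5.19198, 20.32990], [15.98365, 9.19712]].
Δ = (-0.593, -0.763), so (u, v)₂ = (0.966, 0.465).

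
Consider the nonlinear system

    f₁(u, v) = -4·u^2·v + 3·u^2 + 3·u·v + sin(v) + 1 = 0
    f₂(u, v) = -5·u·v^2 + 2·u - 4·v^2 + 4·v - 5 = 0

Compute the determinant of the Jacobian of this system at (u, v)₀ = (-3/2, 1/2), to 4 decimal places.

-1.7832

J = [[-8·u·v + 6·u + 3·v, -4·u^2 + 3·u + cos(v)], [-5·v^2 + 2, -10·u·v - 8·v + 4]].
At the point, J = [[-1.5000, -12.622417], [0.7500, 7.5000]].
det J = -1.7832.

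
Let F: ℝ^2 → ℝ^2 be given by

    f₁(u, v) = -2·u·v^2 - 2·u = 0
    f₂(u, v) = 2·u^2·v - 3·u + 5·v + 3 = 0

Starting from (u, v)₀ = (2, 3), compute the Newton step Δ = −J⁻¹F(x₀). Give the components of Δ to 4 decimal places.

(-1.4098, -0.4918)

At (2, 3): F = (-40.0000, 36.0000).
Jacobian J = [[-2·v^2 - 2, -4·u·v], [4·u·v - 3, 2·u^2 + 5]].
At the point, J = [[-20.0000, -24.0000], [21.0000, 13.0000]] (det J = 244.0000).
Solving J·Δ = −F gives Δ = (-1.4098, -0.4918).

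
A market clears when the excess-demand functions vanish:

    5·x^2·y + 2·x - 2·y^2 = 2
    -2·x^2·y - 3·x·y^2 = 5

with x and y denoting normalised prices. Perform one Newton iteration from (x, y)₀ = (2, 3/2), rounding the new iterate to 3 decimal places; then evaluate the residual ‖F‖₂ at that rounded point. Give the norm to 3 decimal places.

12.840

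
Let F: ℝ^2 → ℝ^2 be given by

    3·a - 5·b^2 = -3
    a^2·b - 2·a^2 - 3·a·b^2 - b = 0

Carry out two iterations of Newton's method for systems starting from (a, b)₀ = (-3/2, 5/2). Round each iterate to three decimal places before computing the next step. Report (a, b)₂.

(1.222, 1.155)

At (-3/2, 5/2): F = (-32.750, 26.750).
Jacobian J = [[3, -10·b], [2·a·b - 4·a - 3·b^2, a^2 - 6·a·b - 1]].
At the point, J = [[3.000, -25.000], [-20.250, 23.750]] (det J = -435.000).
Solving J·Δ = −F gives Δ = (-0.251, -1.340).
Then the next iterate is (a, b)₁ = (-1.751, 1.160).
Round to (-1.751, 1.160) and repeat: F = (-8.981, 3.33300), J = [[3.000, -11.600], [-1.09512, 14.25296]].
Δ = (2.973, -0.005), so (a, b)₂ = (1.222, 1.155).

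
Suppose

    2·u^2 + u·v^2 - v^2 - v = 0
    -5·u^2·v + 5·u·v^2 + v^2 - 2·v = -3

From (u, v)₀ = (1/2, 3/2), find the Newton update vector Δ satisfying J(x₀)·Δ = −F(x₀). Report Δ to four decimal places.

At (1/2, 3/2): F = (-2.1250, 6.0000).
Jacobian J = [[4·u + v^2, 2·u·v - 2·v - 1], [-10·u·v + 5·v^2, -5·u^2 + 10·u·v + 2·v - 2]].
At the point, J = [[4.2500, -2.5000], [3.7500, 7.2500]] (det J = 40.1875).
Solving J·Δ = −F gives Δ = (0.0101, -0.8328).

(0.0101, -0.8328)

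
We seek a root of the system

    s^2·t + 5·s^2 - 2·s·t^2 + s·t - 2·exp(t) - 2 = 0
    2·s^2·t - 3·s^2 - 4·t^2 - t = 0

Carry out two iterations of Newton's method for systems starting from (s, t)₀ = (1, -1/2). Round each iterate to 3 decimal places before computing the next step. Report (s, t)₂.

(0.486, -3.923)

At (1, -1/2): F = (0.28694, -4.500).
Jacobian J = [[2·s·t + 10·s - 2·t^2 + t, s^2 - 4·s·t + s - 2·exp(t)], [4·s·t - 6·s, 2·s^2 - 8·t - 1]].
At the point, J = [[8.000, 2.78694], [-8.000, 5.000]] (det J = 62.29551).
Solving J·Δ = −F gives Δ = (-0.224, 0.541).
Then the next iterate is (s, t)₁ = (0.776, 0.041).
Round to (0.776, 0.041) and repeat: F = (-1.01893, -1.80487), J = [[7.86127, -0.83279], [-4.52874, -0.12365]].
Δ = (-0.290, -3.964), so (s, t)₂ = (0.486, -3.923).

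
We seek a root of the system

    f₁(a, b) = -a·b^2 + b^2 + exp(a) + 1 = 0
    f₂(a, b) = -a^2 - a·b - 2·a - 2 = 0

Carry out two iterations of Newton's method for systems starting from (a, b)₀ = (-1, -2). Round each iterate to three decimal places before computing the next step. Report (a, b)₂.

At (-1, -2): F = (9.36788, -3.000).
Jacobian J = [[-b^2 + exp(a), -2·a·b + 2·b], [-2·a - b - 2, -a]].
At the point, J = [[-3.63212, -8.000], [2.000, 1.000]] (det J = 12.36788).
Solving J·Δ = −F gives Δ = (1.183, 0.634).
Then the next iterate is (a, b)₁ = (0.183, -1.366).
Round to (0.183, -1.366) and repeat: F = (3.72530, -2.14951), J = [[-0.66514, -2.23204], [-1.000, -0.183]].
Δ = (-2.597, 2.443), so (a, b)₂ = (-2.414, 1.077).

(-2.414, 1.077)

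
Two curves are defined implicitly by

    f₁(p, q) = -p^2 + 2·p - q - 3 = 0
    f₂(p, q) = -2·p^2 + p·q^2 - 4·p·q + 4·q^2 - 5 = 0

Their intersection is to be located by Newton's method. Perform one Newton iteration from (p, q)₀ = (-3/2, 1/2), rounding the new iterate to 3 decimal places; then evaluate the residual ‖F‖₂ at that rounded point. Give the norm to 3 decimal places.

At (-3/2, 1/2): F = (-8.750, -5.875).
Jacobian J = [[-2·p + 2, -1], [-4·p + q^2 - 4·q, 2·p·q - 4·p + 8·q]].
At the point, J = [[5.000, -1.000], [4.250, 8.500]] (det J = 46.750).
Solving J·Δ = −F gives Δ = (1.717, -0.167).
Then the next iterate is (p, q)₁ = (0.217, 0.333).
Re-evaluating at (0.217, 0.333): F = (-2.94609, -4.91560), so ‖F‖₂ = 5.731.

5.731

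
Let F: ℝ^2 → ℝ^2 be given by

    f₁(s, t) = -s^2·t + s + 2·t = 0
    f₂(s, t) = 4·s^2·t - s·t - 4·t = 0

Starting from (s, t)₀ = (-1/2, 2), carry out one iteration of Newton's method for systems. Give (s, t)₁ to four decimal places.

At (-1/2, 2): F = (3.0000, -5.0000).
Jacobian J = [[-2·s·t + 1, -s^2 + 2], [8·s·t - t, 4·s^2 - s - 4]].
At the point, J = [[3.0000, 1.7500], [-10.0000, -2.5000]] (det J = 10.0000).
Solving J·Δ = −F gives Δ = (-0.1250, -1.5000).
Then the next iterate is (s, t)₁ = (-0.6250, 0.5000).

(-0.6250, 0.5000)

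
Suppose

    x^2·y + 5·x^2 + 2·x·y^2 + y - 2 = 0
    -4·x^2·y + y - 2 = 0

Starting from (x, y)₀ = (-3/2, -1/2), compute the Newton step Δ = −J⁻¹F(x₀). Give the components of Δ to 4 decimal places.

(0.4770, -0.1078)

At (-3/2, -1/2): F = (6.8750, 2.0000).
Jacobian J = [[2·x·y + 10·x + 2·y^2, x^2 + 4·x·y + 1], [-8·x·y, -4·x^2 + 1]].
At the point, J = [[-13.0000, 6.2500], [-6.0000, -8.0000]] (det J = 141.5000).
Solving J·Δ = −F gives Δ = (0.4770, -0.1078).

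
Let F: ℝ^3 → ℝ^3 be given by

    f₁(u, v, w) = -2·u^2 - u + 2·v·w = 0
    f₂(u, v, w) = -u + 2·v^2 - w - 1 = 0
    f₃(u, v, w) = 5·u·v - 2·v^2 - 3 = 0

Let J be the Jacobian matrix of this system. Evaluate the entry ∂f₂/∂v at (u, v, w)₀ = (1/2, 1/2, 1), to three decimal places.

2.000

∂f₂/∂v = 4·v.
At (1/2, 1/2, 1) this is 2.000.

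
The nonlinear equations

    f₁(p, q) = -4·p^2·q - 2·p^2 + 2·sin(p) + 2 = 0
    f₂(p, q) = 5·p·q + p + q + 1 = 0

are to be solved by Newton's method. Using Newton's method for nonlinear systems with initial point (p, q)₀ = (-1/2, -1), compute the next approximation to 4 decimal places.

At (-1/2, -1): F = (1.541149, 2.0000).
Jacobian J = [[-8·p·q - 4·p + 2·cos(p), -4·p^2], [5·q + 1, 5·p + 1]].
At the point, J = [[-0.244835, -1.0000], [-4.0000, -1.5000]] (det J = -3.632748).
Solving J·Δ = −F gives Δ = (-0.0858, 1.5622).
Then the next iterate is (p, q)₁ = (-0.5858, 0.5622).

(-0.5858, 0.5622)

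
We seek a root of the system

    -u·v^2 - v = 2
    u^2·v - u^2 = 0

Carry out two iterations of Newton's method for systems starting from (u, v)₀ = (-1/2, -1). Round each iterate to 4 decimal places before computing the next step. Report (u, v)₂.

At (-1/2, -1): F = (-0.5000, -0.5000).
Jacobian J = [[-v^2, -2·u·v - 1], [2·u·v - 2·u, u^2]].
At the point, J = [[-1.0000, -2.0000], [2.0000, 0.2500]] (det J = 3.7500).
Solving J·Δ = −F gives Δ = (0.3000, -0.4000).
Then the next iterate is (u, v)₁ = (-0.2000, -1.4000).
Round to (-0.2000, -1.4000) and repeat: F = (-0.2080, -0.0960), J = [[-1.9600, -1.5600], [0.9600, 0.0400]].
Δ = (0.1114, -0.2733), so (u, v)₂ = (-0.0886, -1.6733).

(-0.0886, -1.6733)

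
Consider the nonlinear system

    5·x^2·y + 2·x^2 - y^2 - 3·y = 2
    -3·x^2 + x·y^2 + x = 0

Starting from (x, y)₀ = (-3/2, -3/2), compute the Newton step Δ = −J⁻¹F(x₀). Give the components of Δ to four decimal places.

At (-3/2, -3/2): F = (-12.1250, -11.6250).
Jacobian J = [[10·x·y + 4·x, 5·x^2 - 2·y - 3], [-6·x + y^2 + 1, 2·x·y]].
At the point, J = [[16.5000, 11.2500], [12.2500, 4.5000]] (det J = -63.5625).
Solving J·Δ = −F gives Δ = (1.1991, -0.6809).

(1.1991, -0.6809)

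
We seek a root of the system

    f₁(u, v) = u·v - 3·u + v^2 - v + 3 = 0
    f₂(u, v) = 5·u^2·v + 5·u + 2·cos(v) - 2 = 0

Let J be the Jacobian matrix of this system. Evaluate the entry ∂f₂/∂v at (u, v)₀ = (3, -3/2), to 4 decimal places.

∂f₂/∂v = 5·u^2 - 2·sin(v).
At (3, -3/2) this is 46.9950.

46.9950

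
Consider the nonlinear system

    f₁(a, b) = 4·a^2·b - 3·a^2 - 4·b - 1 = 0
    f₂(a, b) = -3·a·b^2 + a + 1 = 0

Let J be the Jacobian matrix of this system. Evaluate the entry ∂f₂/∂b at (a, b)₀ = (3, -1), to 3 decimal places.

18.000

∂f₂/∂b = -6·a·b.
At (3, -1) this is 18.000.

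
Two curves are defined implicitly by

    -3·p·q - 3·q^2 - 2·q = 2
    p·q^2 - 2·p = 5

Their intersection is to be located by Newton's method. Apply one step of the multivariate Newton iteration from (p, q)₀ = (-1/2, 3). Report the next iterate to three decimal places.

At (-1/2, 3): F = (-30.500, -8.500).
Jacobian J = [[-3·q, -3·p - 6·q - 2], [q^2 - 2, 2·p·q]].
At the point, J = [[-9.000, -18.500], [7.000, -3.000]] (det J = 156.500).
Solving J·Δ = −F gives Δ = (0.420, -1.853).
Then the next iterate is (p, q)₁ = (-0.080, 1.147).

(-0.080, 1.147)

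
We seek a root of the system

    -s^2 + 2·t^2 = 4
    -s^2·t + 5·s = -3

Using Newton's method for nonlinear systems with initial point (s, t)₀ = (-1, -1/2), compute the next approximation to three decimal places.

(-1.250, -3.000)

At (-1, -1/2): F = (-4.500, -1.500).
Jacobian J = [[-2·s, 4·t], [-2·s·t + 5, -s^2]].
At the point, J = [[2.000, -2.000], [4.000, -1.000]] (det J = 6.000).
Solving J·Δ = −F gives Δ = (-0.250, -2.500).
Then the next iterate is (s, t)₁ = (-1.250, -3.000).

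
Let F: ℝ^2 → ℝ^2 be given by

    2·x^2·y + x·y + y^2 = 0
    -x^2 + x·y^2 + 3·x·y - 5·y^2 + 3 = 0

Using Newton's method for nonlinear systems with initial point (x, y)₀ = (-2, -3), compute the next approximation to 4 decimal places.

(-1.5714, -1.7698)

At (-2, -3): F = (-9.0000, -46.0000).
Jacobian J = [[4·x·y + y, 2·x^2 + x + 2·y], [-2·x + y^2 + 3·y, 2·x·y + 3·x - 10·y]].
At the point, J = [[21.0000, 0.0000], [4.0000, 36.0000]] (det J = 756.0000).
Solving J·Δ = −F gives Δ = (0.4286, 1.2302).
Then the next iterate is (x, y)₁ = (-1.5714, -1.7698).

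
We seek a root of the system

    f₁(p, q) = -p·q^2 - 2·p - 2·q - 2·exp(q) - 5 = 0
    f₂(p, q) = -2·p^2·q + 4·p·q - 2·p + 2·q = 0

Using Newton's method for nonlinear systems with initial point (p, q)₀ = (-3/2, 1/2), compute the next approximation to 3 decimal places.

At (-3/2, 1/2): F = (-5.92244, -1.250).
Jacobian J = [[-q^2 - 2, -2·p·q - 2·exp(q) - 2], [-4·p·q + 4·q - 2, -2·p^2 + 4·p + 2]].
At the point, J = [[-2.250, -3.79744], [3.000, -8.500]] (det J = 30.51733).
Solving J·Δ = −F gives Δ = (-1.494, -0.674).
Then the next iterate is (p, q)₁ = (-2.994, -0.174).

(-2.994, -0.174)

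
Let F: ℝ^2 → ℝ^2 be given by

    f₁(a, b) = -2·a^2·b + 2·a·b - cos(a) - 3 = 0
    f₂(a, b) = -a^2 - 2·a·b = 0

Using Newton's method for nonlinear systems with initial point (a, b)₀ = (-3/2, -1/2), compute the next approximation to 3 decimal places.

(0.238, -1.568)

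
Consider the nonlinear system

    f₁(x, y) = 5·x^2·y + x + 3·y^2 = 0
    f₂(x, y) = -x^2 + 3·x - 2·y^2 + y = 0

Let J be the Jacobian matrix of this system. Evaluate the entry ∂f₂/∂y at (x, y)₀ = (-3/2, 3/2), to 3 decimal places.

-5.000

∂f₂/∂y = -4·y + 1.
At (-3/2, 3/2) this is -5.000.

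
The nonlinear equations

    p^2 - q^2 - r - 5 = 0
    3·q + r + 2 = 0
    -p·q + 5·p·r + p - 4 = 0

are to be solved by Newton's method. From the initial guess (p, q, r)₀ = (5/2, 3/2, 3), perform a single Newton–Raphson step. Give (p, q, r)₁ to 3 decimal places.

(1.400, -1.061, 1.184)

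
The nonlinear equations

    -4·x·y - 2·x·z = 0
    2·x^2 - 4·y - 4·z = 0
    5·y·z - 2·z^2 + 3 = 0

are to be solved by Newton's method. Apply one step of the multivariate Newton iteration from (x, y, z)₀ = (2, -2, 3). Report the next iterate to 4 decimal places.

(1.3266, -0.9899, 1.6432)

At (2, -2, 3): F = (4.0000, 4.0000, -45.0000).
Jacobian J = [[-4·y - 2·z, -4·x, -2·x], [4·x, -4, -4], [0, 5·z, 5·y - 4·z]].
At the point, J = [[2.0000, -8.0000, -4.0000], [8.0000, -4.0000, -4.0000], [0.0000, 15.0000, -22.0000]] (det J = -1592.0000).
Solving J·Δ = −F gives Δ = (-0.6734, 1.0101, -1.3568).
Then the next iterate is (x, y, z)₁ = (1.3266, -0.9899, 1.6432).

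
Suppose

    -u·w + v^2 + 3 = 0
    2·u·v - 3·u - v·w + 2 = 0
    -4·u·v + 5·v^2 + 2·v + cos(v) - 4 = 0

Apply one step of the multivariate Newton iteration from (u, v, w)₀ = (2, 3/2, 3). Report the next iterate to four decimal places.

(3.6757, 2.9662, 2.3108)

At (2, 3/2, 3): F = (-0.7500, -2.5000, -1.679263).
Jacobian J = [[-w, 2·v, -u], [2·v - 3, 2·u - w, -v], [-4·v, -4·u + 10·v - sin(v) + 2, 0]].
At the point, J = [[-3.0000, 3.0000, -2.0000], [0.0000, 1.0000, -1.5000], [-6.0000, 8.002505, 0.0000]] (det J = -21.011273).
Solving J·Δ = −F gives Δ = (1.6757, 1.4662, -0.6892).
Then the next iterate is (u, v, w)₁ = (3.6757, 2.9662, 2.3108).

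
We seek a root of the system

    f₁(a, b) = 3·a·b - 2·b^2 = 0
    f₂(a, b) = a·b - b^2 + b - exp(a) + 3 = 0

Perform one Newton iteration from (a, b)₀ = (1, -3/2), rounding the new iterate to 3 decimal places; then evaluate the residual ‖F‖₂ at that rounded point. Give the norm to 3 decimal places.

At (1, -3/2): F = (-9.000, -4.96828).
Jacobian J = [[3·b, 3·a - 4·b], [b - exp(a), a - 2·b + 1]].
At the point, J = [[-4.500, 9.000], [-4.21828, 5.000]] (det J = 15.46454).
Solving J·Δ = −F gives Δ = (0.018, 1.009).
Then the next iterate is (a, b)₁ = (1.018, -0.491).
Re-evaluating at (1.018, -0.491): F = (-1.98168, -0.99957), so ‖F‖₂ = 2.220.

2.220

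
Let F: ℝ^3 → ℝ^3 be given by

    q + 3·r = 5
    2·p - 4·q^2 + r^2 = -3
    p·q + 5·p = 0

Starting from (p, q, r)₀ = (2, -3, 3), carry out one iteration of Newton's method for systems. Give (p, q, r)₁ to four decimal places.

At (2, -3, 3): F = (1.0000, -20.0000, 4.0000).
Jacobian J = [[0, 1, 3], [2, -8·q, 2·r], [q + 5, p, 0]].
At the point, J = [[0.0000, 1.0000, 3.0000], [2.0000, 24.0000, 6.0000], [2.0000, 2.0000, 0.0000]] (det J = -120.0000).
Solving J·Δ = −F gives Δ = (-3.3000, 1.3000, -0.7667).
Then the next iterate is (p, q, r)₁ = (-1.3000, -1.7000, 2.2333).

(-1.3000, -1.7000, 2.2333)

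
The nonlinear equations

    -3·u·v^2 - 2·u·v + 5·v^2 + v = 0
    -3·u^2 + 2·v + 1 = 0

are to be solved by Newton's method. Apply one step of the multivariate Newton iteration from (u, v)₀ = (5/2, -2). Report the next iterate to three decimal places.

(0.791, -3.946)

At (5/2, -2): F = (-2.000, -21.750).
Jacobian J = [[-3·v^2 - 2·v, -6·u·v - 2·u + 10·v + 1], [-6·u, 2]].
At the point, J = [[-8.000, 6.000], [-15.000, 2.000]] (det J = 74.000).
Solving J·Δ = −F gives Δ = (-1.709, -1.946).
Then the next iterate is (u, v)₁ = (0.791, -3.946).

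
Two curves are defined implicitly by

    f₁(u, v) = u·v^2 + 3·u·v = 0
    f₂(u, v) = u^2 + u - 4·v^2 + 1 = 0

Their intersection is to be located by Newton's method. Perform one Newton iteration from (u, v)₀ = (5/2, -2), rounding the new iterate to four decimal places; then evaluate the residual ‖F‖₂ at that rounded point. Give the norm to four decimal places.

At (5/2, -2): F = (-5.0000, -6.2500).
Jacobian J = [[v^2 + 3·v, 2·u·v + 3·u], [2·u + 1, -8·v]].
At the point, J = [[-2.0000, -2.5000], [6.0000, 16.0000]] (det J = -17.0000).
Solving J·Δ = −F gives Δ = (-5.6250, 2.5000).
Then the next iterate is (u, v)₁ = (-3.1250, 0.5000).
Re-evaluating at (-3.1250, 0.5000): F = (-5.468750, 6.640625), so ‖F‖₂ = 8.6026.

8.6026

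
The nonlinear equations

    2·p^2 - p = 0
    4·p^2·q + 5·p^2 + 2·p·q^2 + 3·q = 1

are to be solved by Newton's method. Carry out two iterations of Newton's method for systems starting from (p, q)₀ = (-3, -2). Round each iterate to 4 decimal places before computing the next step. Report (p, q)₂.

(-0.5864, -1.2921)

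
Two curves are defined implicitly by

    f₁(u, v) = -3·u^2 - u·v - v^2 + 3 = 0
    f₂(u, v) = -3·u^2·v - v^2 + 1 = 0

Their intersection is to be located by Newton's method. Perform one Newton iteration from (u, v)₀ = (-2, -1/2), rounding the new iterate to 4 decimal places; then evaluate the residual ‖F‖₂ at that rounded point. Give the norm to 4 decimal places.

3.0332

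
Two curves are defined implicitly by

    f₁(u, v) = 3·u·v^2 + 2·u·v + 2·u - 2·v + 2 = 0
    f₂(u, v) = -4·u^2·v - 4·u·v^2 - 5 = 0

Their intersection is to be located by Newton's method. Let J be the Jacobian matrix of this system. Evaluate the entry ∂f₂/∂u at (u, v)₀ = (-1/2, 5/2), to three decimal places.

-15.000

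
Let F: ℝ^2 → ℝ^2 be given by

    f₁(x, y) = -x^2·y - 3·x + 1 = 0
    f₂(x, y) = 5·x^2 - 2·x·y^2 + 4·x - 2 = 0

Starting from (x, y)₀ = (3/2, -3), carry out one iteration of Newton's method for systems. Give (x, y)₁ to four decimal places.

(1.2092, -2.3311)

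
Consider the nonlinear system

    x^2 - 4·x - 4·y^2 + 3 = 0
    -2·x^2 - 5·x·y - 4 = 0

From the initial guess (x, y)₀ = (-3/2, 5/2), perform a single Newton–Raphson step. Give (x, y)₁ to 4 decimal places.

(-0.9418, 1.6171)

At (-3/2, 5/2): F = (-13.7500, 10.2500).
Jacobian J = [[2·x - 4, -8·y], [-4·x - 5·y, -5·x]].
At the point, J = [[-7.0000, -20.0000], [-6.5000, 7.5000]] (det J = -182.5000).
Solving J·Δ = −F gives Δ = (0.5582, -0.8829).
Then the next iterate is (x, y)₁ = (-0.9418, 1.6171).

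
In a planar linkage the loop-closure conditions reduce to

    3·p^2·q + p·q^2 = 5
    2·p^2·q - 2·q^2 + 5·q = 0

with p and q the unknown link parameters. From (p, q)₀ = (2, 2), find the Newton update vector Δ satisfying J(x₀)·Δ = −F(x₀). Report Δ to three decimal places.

At (2, 2): F = (27.000, 18.000).
Jacobian J = [[6·p·q + q^2, 3·p^2 + 2·p·q], [4·p·q, 2·p^2 - 4·q + 5]].
At the point, J = [[28.000, 20.000], [16.000, 5.000]] (det J = -180.000).
Solving J·Δ = −F gives Δ = (-1.250, 0.400).

(-1.250, 0.400)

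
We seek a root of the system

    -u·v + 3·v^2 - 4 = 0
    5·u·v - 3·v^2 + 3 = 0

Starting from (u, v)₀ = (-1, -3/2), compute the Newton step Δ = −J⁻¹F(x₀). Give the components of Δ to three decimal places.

At (-1, -3/2): F = (1.250, 3.750).
Jacobian J = [[-v, -u + 6·v], [5·v, 5·u - 6·v]].
At the point, J = [[1.500, -8.000], [-7.500, 4.000]] (det J = -54.000).
Solving J·Δ = −F gives Δ = (0.648, 0.278).

(0.648, 0.278)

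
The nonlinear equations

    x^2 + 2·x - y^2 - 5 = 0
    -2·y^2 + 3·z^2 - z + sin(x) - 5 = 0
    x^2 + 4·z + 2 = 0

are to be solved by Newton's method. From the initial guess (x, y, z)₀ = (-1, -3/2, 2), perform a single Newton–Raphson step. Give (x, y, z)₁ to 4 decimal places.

At (-1, -3/2, 2): F = (-8.2500, -0.341471, 11.0000).
Jacobian J = [[2·x + 2, -2·y, 0], [cos(x), -4·y, 6·z - 1], [2·x, 0, 4]].
At the point, J = [[0.0000, 3.0000, 0.0000], [0.540302, 6.0000, 11.0000], [-2.0000, 0.0000, 4.0000]] (det J = -72.483628).
Solving J·Δ = −F gives Δ = (2.3329, 2.7500, -1.5835).
Then the next iterate is (x, y, z)₁ = (1.3329, 1.2500, 0.4165).

(1.3329, 1.2500, 0.4165)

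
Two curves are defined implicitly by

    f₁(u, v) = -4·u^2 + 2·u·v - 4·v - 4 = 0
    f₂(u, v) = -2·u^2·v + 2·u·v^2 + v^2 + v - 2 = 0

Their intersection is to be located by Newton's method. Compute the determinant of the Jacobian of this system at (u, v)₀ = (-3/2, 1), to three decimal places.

-49.000

J = [[-8·u + 2·v, 2·u - 4], [-4·u·v + 2·v^2, -2·u^2 + 4·u·v + 2·v + 1]].
At the point, J = [[14.000, -7.000], [8.000, -7.500]].
det J = -49.000.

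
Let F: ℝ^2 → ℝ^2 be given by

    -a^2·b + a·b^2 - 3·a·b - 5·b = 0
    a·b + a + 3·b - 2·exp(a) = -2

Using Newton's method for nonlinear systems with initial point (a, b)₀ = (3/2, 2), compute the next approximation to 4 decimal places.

At (3/2, 2): F = (-17.5000, 3.536622).
Jacobian J = [[-2·a·b + b^2 - 3·b, -a^2 + 2·a·b - 3·a - 5], [b - 2·exp(a) + 1, a + 3]].
At the point, J = [[-8.0000, -5.7500], [-5.963378, 4.5000]] (det J = -70.289424).
Solving J·Δ = −F gives Δ = (-0.8311, -1.8872).
Then the next iterate is (a, b)₁ = (0.6689, 0.1128).

(0.6689, 0.1128)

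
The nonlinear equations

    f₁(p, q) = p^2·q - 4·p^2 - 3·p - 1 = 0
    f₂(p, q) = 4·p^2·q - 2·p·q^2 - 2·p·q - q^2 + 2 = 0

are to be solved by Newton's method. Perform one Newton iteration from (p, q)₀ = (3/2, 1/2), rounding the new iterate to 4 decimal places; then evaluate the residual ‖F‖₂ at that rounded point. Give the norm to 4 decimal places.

3.7470

At (3/2, 1/2): F = (-13.3750, 4.0000).
Jacobian J = [[2·p·q - 8·p - 3, p^2], [8·p·q - 2·q^2 - 2·q, 4·p^2 - 4·p·q - 2·p - 2·q]].
At the point, J = [[-13.5000, 2.2500], [4.5000, 2.0000]] (det J = -37.1250).
Solving J·Δ = −F gives Δ = (-0.9630, 0.1667).
Then the next iterate is (p, q)₁ = (0.5370, 0.6667).
Re-evaluating at (0.5370, 0.6667): F = (-3.572220, 1.131117), so ‖F‖₂ = 3.7470.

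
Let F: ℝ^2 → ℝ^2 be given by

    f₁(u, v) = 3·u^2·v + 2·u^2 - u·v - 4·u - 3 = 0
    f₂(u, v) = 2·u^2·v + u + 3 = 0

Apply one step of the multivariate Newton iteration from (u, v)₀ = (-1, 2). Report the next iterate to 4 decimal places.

(-1.1250, -1.4375)

At (-1, 2): F = (11.0000, 6.0000).
Jacobian J = [[6·u·v + 4·u - v - 4, 3·u^2 - u], [4·u·v + 1, 2·u^2]].
At the point, J = [[-22.0000, 4.0000], [-7.0000, 2.0000]] (det J = -16.0000).
Solving J·Δ = −F gives Δ = (-0.1250, -3.4375).
Then the next iterate is (u, v)₁ = (-1.1250, -1.4375).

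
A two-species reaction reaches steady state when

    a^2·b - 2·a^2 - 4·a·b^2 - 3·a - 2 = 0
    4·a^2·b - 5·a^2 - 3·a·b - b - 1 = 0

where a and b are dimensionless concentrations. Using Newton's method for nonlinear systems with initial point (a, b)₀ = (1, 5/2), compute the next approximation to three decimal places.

(3.400, -2.463)

At (1, 5/2): F = (-29.500, -6.000).
Jacobian J = [[2·a·b - 4·a - 4·b^2 - 3, a^2 - 8·a·b], [8·a·b - 10·a - 3·b, 4·a^2 - 3·a - 1]].
At the point, J = [[-27.000, -19.000], [2.500, 0.000]] (det J = 47.500).
Solving J·Δ = −F gives Δ = (2.400, -4.963).
Then the next iterate is (a, b)₁ = (3.400, -2.463).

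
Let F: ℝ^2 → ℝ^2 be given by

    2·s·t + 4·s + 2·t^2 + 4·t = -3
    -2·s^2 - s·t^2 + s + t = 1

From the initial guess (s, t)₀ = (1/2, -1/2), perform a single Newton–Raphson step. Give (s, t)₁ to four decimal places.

(-0.6364, -0.3636)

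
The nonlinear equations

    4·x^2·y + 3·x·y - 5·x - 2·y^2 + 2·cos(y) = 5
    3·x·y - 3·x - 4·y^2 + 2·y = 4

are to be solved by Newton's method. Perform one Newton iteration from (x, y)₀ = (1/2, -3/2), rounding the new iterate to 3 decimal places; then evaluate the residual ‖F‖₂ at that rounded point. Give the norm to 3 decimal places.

8.079

At (1/2, -3/2): F = (-15.60853, -19.750).
Jacobian J = [[8·x·y + 3·y - 5, 4·x^2 + 3·x - 4·y - 2·sin(y)], [3·y - 3, 3·x - 8·y + 2]].
At the point, J = [[-15.500, 10.49499], [-7.500, 15.500]] (det J = -161.53758).
Solving J·Δ = −F gives Δ = (-0.215, 1.170).
Then the next iterate is (x, y)₁ = (0.285, -0.330).
Re-evaluating at (0.285, -0.330): F = (-5.14008, -6.23275), so ‖F‖₂ = 8.079.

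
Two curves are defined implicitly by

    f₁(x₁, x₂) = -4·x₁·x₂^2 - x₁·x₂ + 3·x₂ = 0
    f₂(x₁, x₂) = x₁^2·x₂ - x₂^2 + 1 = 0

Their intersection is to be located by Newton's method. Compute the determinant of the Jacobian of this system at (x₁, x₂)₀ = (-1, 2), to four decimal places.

134.0000

J = [[-4·x₂^2 - x₂, -8·x₁·x₂ - x₁ + 3], [2·x₁·x₂, x₁^2 - 2·x₂]].
At the point, J = [[-18.0000, 20.0000], [-4.0000, -3.0000]].
det J = 134.0000.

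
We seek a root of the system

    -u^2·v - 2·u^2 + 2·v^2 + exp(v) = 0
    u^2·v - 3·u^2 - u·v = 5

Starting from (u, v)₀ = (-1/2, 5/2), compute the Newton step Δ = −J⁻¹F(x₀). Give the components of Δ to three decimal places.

(-2.173, -0.628)

At (-1/2, 5/2): F = (23.55749, -3.875).
Jacobian J = [[-2·u·v - 4·u, -u^2 + 4·v + exp(v)], [2·u·v - 6·u - v, u^2 - u]].
At the point, J = [[4.500, 21.93249], [-2.000, 0.750]] (det J = 47.23999).
Solving J·Δ = −F gives Δ = (-2.173, -0.628).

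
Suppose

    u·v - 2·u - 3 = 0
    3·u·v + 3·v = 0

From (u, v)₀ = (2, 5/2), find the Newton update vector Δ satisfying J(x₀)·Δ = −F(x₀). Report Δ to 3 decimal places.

(-6.000, 2.500)

At (2, 5/2): F = (-2.000, 22.500).
Jacobian J = [[v - 2, u], [3·v, 3·u + 3]].
At the point, J = [[0.500, 2.000], [7.500, 9.000]] (det J = -10.500).
Solving J·Δ = −F gives Δ = (-6.000, 2.500).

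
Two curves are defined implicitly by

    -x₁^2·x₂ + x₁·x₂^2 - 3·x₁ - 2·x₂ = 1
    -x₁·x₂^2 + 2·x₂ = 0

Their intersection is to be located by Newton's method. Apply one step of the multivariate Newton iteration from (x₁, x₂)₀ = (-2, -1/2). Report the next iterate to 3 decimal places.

At (-2, -1/2): F = (7.500, -0.500).
Jacobian J = [[-2·x₁·x₂ + x₂^2 - 3, -x₁^2 + 2·x₁·x₂ - 2], [-x₂^2, -2·x₁·x₂ + 2]].
At the point, J = [[-4.750, -4.000], [-0.250, 0.000]] (det J = -1.000).
Solving J·Δ = −F gives Δ = (-2.000, 4.250).
Then the next iterate is (x₁, x₂)₁ = (-4.000, 3.750).

(-4.000, 3.750)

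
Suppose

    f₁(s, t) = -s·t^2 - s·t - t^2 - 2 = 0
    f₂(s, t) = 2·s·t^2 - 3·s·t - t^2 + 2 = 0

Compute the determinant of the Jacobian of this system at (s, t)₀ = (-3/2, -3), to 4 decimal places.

J = [[-t^2 - t, -2·s·t - s - 2·t], [2·t^2 - 3·t, 4·s·t - 3·s - 2·t]].
At the point, J = [[-6.0000, -1.5000], [27.0000, 28.5000]].
det J = -130.5000.

-130.5000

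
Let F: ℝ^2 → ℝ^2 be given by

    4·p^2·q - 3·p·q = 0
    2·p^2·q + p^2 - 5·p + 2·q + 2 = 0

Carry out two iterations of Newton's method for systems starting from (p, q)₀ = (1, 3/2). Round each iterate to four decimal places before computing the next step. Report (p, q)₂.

At (1, 3/2): F = (1.5000, 4.0000).
Jacobian J = [[8·p·q - 3·q, 4·p^2 - 3·p], [4·p·q + 2·p - 5, 2·p^2 + 2]].
At the point, J = [[7.5000, 1.0000], [3.0000, 4.0000]] (det J = 27.0000).
Solving J·Δ = −F gives Δ = (-0.0741, -0.9444).
Then the next iterate is (p, q)₁ = (0.9259, 0.5556).
Round to (0.9259, 0.5556) and repeat: F = (0.361953, 0.291612), J = [[2.448640, 0.651463], [-1.090480, 3.714582]].
Δ = (-0.1177, -0.1131), so (p, q)₂ = (0.8082, 0.4425).

(0.8082, 0.4425)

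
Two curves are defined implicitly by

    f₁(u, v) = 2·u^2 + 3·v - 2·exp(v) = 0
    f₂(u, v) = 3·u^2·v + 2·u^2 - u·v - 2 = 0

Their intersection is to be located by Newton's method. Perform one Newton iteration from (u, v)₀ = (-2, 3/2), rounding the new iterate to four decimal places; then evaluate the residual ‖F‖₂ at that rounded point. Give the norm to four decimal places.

7.3107

At (-2, 3/2): F = (3.536622, 27.0000).
Jacobian J = [[4·u, -2·exp(v) + 3], [6·u·v + 4·u - v, 3·u^2 - u]].
At the point, J = [[-8.0000, -5.963378], [-27.5000, 14.0000]] (det J = -275.992899).
Solving J·Δ = −F gives Δ = (0.7628, -0.4302).
Then the next iterate is (u, v)₁ = (-1.2372, 1.0698).
Re-evaluating at (-1.2372, 1.0698): F = (0.441135, 7.297397), so ‖F‖₂ = 7.3107.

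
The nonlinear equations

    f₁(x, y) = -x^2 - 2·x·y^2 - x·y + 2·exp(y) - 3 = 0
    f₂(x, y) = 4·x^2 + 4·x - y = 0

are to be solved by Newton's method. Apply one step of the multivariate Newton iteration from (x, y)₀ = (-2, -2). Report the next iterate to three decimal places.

(-1.189, -1.734)

At (-2, -2): F = (5.27067, 10.000).
Jacobian J = [[-2·x - 2·y^2 - y, -4·x·y - x + 2·exp(y)], [8·x + 4, -1]].
At the point, J = [[-2.000, -13.72933], [-12.000, -1.000]] (det J = -162.75195).
Solving J·Δ = −F gives Δ = (0.811, 0.266).
Then the next iterate is (x, y)₁ = (-1.189, -1.734).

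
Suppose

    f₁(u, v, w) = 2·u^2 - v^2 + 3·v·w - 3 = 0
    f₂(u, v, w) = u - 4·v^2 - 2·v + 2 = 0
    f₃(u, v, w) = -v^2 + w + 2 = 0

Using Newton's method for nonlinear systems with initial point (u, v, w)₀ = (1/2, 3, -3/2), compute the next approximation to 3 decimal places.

At (1/2, 3, -3/2): F = (-25.000, -39.500, -8.500).
Jacobian J = [[4·u, -2·v + 3·w, 3·v], [1, -8·v - 2, 0], [0, -2·v, 1]].
At the point, J = [[2.000, -10.500, 9.000], [1.000, -26.000, 0.000], [0.000, -6.000, 1.000]] (det J = -95.500).
Solving J·Δ = −F gives Δ = (3.971, -1.366, 0.301).
Then the next iterate is (u, v, w)₁ = (4.471, 1.634, -1.199).

(4.471, 1.634, -1.199)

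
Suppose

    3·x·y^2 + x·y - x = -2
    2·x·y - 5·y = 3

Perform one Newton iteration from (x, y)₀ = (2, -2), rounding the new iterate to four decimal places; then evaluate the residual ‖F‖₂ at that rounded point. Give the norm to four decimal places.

At (2, -2): F = (20.0000, -1.0000).
Jacobian J = [[3·y^2 + y - 1, 6·x·y + x], [2·y, 2·x - 5]].
At the point, J = [[9.0000, -22.0000], [-4.0000, -1.0000]] (det J = -97.0000).
Solving J·Δ = −F gives Δ = (-0.4330, 0.7320).
Then the next iterate is (x, y)₁ = (1.5670, -1.2680).
Re-evaluating at (1.5670, -1.2680): F = (6.004425, -0.633912), so ‖F‖₂ = 6.0378.

6.0378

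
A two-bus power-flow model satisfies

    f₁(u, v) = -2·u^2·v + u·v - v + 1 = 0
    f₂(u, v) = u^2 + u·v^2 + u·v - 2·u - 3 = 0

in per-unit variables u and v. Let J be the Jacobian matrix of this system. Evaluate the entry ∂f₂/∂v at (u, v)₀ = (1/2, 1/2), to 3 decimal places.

1.000

∂f₂/∂v = 2·u·v + u.
At (1/2, 1/2) this is 1.000.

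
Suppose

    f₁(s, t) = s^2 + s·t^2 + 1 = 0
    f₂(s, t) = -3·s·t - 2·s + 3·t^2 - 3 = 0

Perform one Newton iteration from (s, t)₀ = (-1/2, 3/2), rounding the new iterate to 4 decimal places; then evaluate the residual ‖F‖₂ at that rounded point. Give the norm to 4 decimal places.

11.3977

At (-1/2, 3/2): F = (0.1250, 7.0000).
Jacobian J = [[2·s + t^2, 2·s·t], [-3·t - 2, -3·s + 6·t]].
At the point, J = [[1.2500, -1.5000], [-6.5000, 10.5000]] (det J = 3.3750).
Solving J·Δ = −F gives Δ = (-3.5000, -2.8333).
Then the next iterate is (s, t)₁ = (-4.0000, -1.3333).
Re-evaluating at (-4.0000, -1.3333): F = (9.889244, -5.666533), so ‖F‖₂ = 11.3977.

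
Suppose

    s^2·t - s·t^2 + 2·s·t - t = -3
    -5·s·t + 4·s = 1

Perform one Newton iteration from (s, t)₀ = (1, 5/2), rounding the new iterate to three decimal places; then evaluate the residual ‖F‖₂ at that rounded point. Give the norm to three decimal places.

2.216

At (1, 5/2): F = (1.750, -9.500).
Jacobian J = [[2·s·t - t^2 + 2·t, s^2 - 2·s·t + 2·s - 1], [-5·t + 4, -5·s]].
At the point, J = [[3.750, -3.000], [-8.500, -5.000]] (det J = -44.250).
Solving J·Δ = −F gives Δ = (-0.842, -0.469).
Then the next iterate is (s, t)₁ = (0.158, 2.031).
Re-evaluating at (0.158, 2.031): F = (1.00975, -1.97249), so ‖F‖₂ = 2.216.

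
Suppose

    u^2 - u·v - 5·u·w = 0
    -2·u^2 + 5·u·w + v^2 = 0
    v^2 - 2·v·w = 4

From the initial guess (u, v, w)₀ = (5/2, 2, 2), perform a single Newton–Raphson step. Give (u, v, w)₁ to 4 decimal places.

(1.9196, 4.1250, 0.0000)

At (5/2, 2, 2): F = (-23.7500, 16.5000, -8.0000).
Jacobian J = [[2·u - v - 5·w, -u, -5·u], [-4·u + 5·w, 2·v, 5·u], [0, 2·v - 2·w, -2·v]].
At the point, J = [[-7.0000, -2.5000, -12.5000], [0.0000, 4.0000, 12.5000], [0.0000, 0.0000, -4.0000]] (det J = 112.0000).
Solving J·Δ = −F gives Δ = (-0.5804, 2.1250, -2.0000).
Then the next iterate is (u, v, w)₁ = (1.9196, 4.1250, 0.0000).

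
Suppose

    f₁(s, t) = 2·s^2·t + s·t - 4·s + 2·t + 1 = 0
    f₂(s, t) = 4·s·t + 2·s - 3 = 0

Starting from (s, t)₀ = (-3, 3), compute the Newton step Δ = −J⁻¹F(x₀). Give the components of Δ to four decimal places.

At (-3, 3): F = (64.0000, -45.0000).
Jacobian J = [[4·s·t + t - 4, 2·s^2 + s + 2], [4·t + 2, 4·s]].
At the point, J = [[-37.0000, 17.0000], [14.0000, -12.0000]] (det J = 206.0000).
Solving J·Δ = −F gives Δ = (0.0146, -3.7330).

(0.0146, -3.7330)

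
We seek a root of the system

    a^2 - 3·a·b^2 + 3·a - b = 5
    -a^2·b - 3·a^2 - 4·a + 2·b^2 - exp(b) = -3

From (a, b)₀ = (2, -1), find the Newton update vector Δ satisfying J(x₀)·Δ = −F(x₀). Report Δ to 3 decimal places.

(-1.269, 0.462)

At (2, -1): F = (0.000, -11.36788).
Jacobian J = [[2·a - 3·b^2 + 3, -6·a·b - 1], [-2·a·b - 6·a - 4, -a^2 + 4·b - exp(b)]].
At the point, J = [[4.000, 11.000], [-12.000, -8.36788]] (det J = 98.52848).
Solving J·Δ = −F gives Δ = (-1.269, 0.462).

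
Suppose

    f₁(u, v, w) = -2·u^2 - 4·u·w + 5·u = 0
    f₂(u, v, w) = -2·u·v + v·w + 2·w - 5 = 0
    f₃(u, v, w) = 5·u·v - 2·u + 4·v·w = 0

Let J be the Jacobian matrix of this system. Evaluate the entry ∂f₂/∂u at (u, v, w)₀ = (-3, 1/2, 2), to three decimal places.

-1.000

∂f₂/∂u = -2·v.
At (-3, 1/2, 2) this is -1.000.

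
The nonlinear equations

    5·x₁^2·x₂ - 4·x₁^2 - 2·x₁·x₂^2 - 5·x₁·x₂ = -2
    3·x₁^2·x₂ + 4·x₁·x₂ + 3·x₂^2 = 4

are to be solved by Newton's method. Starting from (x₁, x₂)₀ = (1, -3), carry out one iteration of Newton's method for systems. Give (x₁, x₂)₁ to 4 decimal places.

At (1, -3): F = (-20.0000, 2.0000).
Jacobian J = [[10·x₁·x₂ - 8·x₁ - 2·x₂^2 - 5·x₂, 5·x₁^2 - 4·x₁·x₂ - 5·x₁], [6·x₁·x₂ + 4·x₂, 3·x₁^2 + 4·x₁ + 6·x₂]].
At the point, J = [[-41.0000, 12.0000], [-30.0000, -11.0000]] (det J = 811.0000).
Solving J·Δ = −F gives Δ = (-0.2417, 0.8409).
Then the next iterate is (x₁, x₂)₁ = (0.7583, -2.1591).

(0.7583, -2.1591)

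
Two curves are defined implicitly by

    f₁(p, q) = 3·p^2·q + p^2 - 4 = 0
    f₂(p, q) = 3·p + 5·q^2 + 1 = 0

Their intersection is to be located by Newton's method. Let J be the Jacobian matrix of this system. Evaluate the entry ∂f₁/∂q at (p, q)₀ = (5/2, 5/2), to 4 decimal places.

∂f₁/∂q = 3·p^2.
At (5/2, 5/2) this is 18.7500.

18.7500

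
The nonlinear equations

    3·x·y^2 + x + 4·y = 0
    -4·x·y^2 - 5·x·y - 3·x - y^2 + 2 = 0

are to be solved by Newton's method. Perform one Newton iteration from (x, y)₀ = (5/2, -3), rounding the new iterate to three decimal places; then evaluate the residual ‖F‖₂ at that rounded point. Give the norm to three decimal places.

At (5/2, -3): F = (58.000, -67.000).
Jacobian J = [[3·y^2 + 1, 6·x·y + 4], [-4·y^2 - 5·y - 3, -8·x·y - 5·x - 2·y]].
At the point, J = [[28.000, -41.000], [-24.000, 53.500]] (det J = 514.000).
Solving J·Δ = −F gives Δ = (-0.693, 0.942).
Then the next iterate is (x, y)₁ = (1.807, -2.058).
Re-evaluating at (1.807, -2.058): F = (16.53491, -19.67554), so ‖F‖₂ = 25.701.

25.701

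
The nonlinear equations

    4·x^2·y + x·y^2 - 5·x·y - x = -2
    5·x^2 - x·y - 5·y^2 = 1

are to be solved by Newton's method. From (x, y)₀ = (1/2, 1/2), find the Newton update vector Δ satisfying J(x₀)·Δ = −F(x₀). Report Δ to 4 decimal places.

(0.5330, 0.2088)

At (1/2, 1/2): F = (0.8750, -1.2500).
Jacobian J = [[8·x·y + y^2 - 5·y - 1, 4·x^2 + 2·x·y - 5·x], [10·x - y, -x - 10·y]].
At the point, J = [[-1.2500, -1.0000], [4.5000, -5.5000]] (det J = 11.3750).
Solving J·Δ = −F gives Δ = (0.5330, 0.2088).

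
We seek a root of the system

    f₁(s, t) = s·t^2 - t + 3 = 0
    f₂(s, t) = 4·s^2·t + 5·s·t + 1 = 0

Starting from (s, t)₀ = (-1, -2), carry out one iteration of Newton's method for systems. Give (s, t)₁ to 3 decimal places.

(-1.455, -1.727)

At (-1, -2): F = (1.000, 3.000).
Jacobian J = [[t^2, 2·s·t - 1], [8·s·t + 5·t, 4·s^2 + 5·s]].
At the point, J = [[4.000, 3.000], [6.000, -1.000]] (det J = -22.000).
Solving J·Δ = −F gives Δ = (-0.455, 0.273).
Then the next iterate is (s, t)₁ = (-1.455, -1.727).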